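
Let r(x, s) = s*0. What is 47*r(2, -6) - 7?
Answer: -7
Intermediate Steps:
r(x, s) = 0
47*r(2, -6) - 7 = 47*0 - 7 = 0 - 7 = -7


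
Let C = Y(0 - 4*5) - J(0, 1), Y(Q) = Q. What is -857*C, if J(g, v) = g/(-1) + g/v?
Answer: 17140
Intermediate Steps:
J(g, v) = -g + g/v (J(g, v) = g*(-1) + g/v = -g + g/v)
C = -20 (C = (0 - 4*5) - (-1*0 + 0/1) = (0 - 20) - (0 + 0*1) = -20 - (0 + 0) = -20 - 1*0 = -20 + 0 = -20)
-857*C = -857*(-20) = 17140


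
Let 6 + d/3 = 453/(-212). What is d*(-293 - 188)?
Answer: 2489175/212 ≈ 11741.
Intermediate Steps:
d = -5175/212 (d = -18 + 3*(453/(-212)) = -18 + 3*(453*(-1/212)) = -18 + 3*(-453/212) = -18 - 1359/212 = -5175/212 ≈ -24.410)
d*(-293 - 188) = -5175*(-293 - 188)/212 = -5175/212*(-481) = 2489175/212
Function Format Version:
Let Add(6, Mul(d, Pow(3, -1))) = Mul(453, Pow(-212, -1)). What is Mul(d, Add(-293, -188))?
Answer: Rational(2489175, 212) ≈ 11741.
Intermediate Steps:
d = Rational(-5175, 212) (d = Add(-18, Mul(3, Mul(453, Pow(-212, -1)))) = Add(-18, Mul(3, Mul(453, Rational(-1, 212)))) = Add(-18, Mul(3, Rational(-453, 212))) = Add(-18, Rational(-1359, 212)) = Rational(-5175, 212) ≈ -24.410)
Mul(d, Add(-293, -188)) = Mul(Rational(-5175, 212), Add(-293, -188)) = Mul(Rational(-5175, 212), -481) = Rational(2489175, 212)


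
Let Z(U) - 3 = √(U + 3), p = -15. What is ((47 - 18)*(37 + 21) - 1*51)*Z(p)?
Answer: 4893 + 3262*I*√3 ≈ 4893.0 + 5650.0*I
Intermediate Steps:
Z(U) = 3 + √(3 + U) (Z(U) = 3 + √(U + 3) = 3 + √(3 + U))
((47 - 18)*(37 + 21) - 1*51)*Z(p) = ((47 - 18)*(37 + 21) - 1*51)*(3 + √(3 - 15)) = (29*58 - 51)*(3 + √(-12)) = (1682 - 51)*(3 + 2*I*√3) = 1631*(3 + 2*I*√3) = 4893 + 3262*I*√3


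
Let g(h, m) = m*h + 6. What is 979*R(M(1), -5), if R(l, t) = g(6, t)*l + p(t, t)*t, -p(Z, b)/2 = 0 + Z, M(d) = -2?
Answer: -1958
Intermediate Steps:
g(h, m) = 6 + h*m (g(h, m) = h*m + 6 = 6 + h*m)
p(Z, b) = -2*Z (p(Z, b) = -2*(0 + Z) = -2*Z)
R(l, t) = -2*t**2 + l*(6 + 6*t) (R(l, t) = (6 + 6*t)*l + (-2*t)*t = l*(6 + 6*t) - 2*t**2 = -2*t**2 + l*(6 + 6*t))
979*R(M(1), -5) = 979*(-2*(-5)**2 + 6*(-2)*(1 - 5)) = 979*(-2*25 + 6*(-2)*(-4)) = 979*(-50 + 48) = 979*(-2) = -1958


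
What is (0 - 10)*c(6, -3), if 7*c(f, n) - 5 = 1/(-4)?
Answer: -95/14 ≈ -6.7857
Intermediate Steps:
c(f, n) = 19/28 (c(f, n) = 5/7 + (1/7)/(-4) = 5/7 + (1/7)*(-1/4) = 5/7 - 1/28 = 19/28)
(0 - 10)*c(6, -3) = (0 - 10)*(19/28) = -10*19/28 = -95/14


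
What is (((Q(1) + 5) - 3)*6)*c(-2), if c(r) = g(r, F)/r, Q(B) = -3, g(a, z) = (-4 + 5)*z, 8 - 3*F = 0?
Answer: 8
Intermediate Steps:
F = 8/3 (F = 8/3 - 1/3*0 = 8/3 + 0 = 8/3 ≈ 2.6667)
g(a, z) = z (g(a, z) = 1*z = z)
c(r) = 8/(3*r)
(((Q(1) + 5) - 3)*6)*c(-2) = (((-3 + 5) - 3)*6)*((8/3)/(-2)) = ((2 - 3)*6)*((8/3)*(-1/2)) = -1*6*(-4/3) = -6*(-4/3) = 8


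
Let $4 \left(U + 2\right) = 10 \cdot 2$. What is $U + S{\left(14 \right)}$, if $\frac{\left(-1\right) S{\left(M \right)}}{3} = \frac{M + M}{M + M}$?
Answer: $0$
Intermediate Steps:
$U = 3$ ($U = -2 + \frac{10 \cdot 2}{4} = -2 + \frac{1}{4} \cdot 20 = -2 + 5 = 3$)
$S{\left(M \right)} = -3$ ($S{\left(M \right)} = - 3 \frac{M + M}{M + M} = - 3 \frac{2 M}{2 M} = - 3 \cdot 2 M \frac{1}{2 M} = \left(-3\right) 1 = -3$)
$U + S{\left(14 \right)} = 3 - 3 = 0$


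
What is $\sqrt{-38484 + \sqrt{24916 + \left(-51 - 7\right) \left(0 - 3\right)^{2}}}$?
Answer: $\sqrt{-38484 + \sqrt{24394}} \approx 195.77 i$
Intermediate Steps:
$\sqrt{-38484 + \sqrt{24916 + \left(-51 - 7\right) \left(0 - 3\right)^{2}}} = \sqrt{-38484 + \sqrt{24916 - 58 \left(0 - 3\right)^{2}}} = \sqrt{-38484 + \sqrt{24916 - 58 \left(-3\right)^{2}}} = \sqrt{-38484 + \sqrt{24916 - 522}} = \sqrt{-38484 + \sqrt{24394}}$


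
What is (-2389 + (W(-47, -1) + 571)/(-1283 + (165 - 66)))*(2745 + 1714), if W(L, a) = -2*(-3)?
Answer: -12615193227/1184 ≈ -1.0655e+7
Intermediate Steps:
W(L, a) = 6
(-2389 + (W(-47, -1) + 571)/(-1283 + (165 - 66)))*(2745 + 1714) = (-2389 + (6 + 571)/(-1283 + (165 - 66)))*(2745 + 1714) = (-2389 + 577/(-1283 + 99))*4459 = (-2389 + 577/(-1184))*4459 = (-2389 + 577*(-1/1184))*4459 = (-2389 - 577/1184)*4459 = -2829153/1184*4459 = -12615193227/1184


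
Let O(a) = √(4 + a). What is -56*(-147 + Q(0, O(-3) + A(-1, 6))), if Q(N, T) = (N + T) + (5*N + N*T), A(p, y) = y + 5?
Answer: 7560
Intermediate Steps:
A(p, y) = 5 + y
Q(N, T) = T + 6*N + N*T
-56*(-147 + Q(0, O(-3) + A(-1, 6))) = -56*(-147 + ((√(4 - 3) + (5 + 6)) + 6*0 + 0*(√(4 - 3) + (5 + 6)))) = -56*(-147 + ((√1 + 11) + 0 + 0*(√1 + 11))) = -56*(-147 + ((1 + 11) + 0 + 0*(1 + 11))) = -56*(-147 + (12 + 0 + 0*12)) = -56*(-147 + (12 + 0 + 0)) = -56*(-147 + 12) = -56*(-135) = 7560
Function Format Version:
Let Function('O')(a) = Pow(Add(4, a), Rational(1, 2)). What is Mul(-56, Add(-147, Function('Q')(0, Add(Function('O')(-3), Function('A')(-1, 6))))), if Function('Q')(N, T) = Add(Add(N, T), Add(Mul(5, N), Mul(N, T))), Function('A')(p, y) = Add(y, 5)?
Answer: 7560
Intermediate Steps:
Function('A')(p, y) = Add(5, y)
Function('Q')(N, T) = Add(T, Mul(6, N), Mul(N, T))
Mul(-56, Add(-147, Function('Q')(0, Add(Function('O')(-3), Function('A')(-1, 6))))) = Mul(-56, Add(-147, Add(Add(Pow(Add(4, -3), Rational(1, 2)), Add(5, 6)), Mul(6, 0), Mul(0, Add(Pow(Add(4, -3), Rational(1, 2)), Add(5, 6)))))) = Mul(-56, Add(-147, Add(Add(Pow(1, Rational(1, 2)), 11), 0, Mul(0, Add(Pow(1, Rational(1, 2)), 11))))) = Mul(-56, Add(-147, Add(Add(1, 11), 0, Mul(0, Add(1, 11))))) = Mul(-56, Add(-147, Add(12, 0, Mul(0, 12)))) = Mul(-56, Add(-147, Add(12, 0, 0))) = Mul(-56, Add(-147, 12)) = Mul(-56, -135) = 7560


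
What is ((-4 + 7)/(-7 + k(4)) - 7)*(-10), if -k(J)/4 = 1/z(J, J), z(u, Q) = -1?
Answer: 80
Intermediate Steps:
k(J) = 4 (k(J) = -4/(-1) = -4*(-1) = 4)
((-4 + 7)/(-7 + k(4)) - 7)*(-10) = ((-4 + 7)/(-7 + 4) - 7)*(-10) = (3/(-3) - 7)*(-10) = (3*(-⅓) - 7)*(-10) = (-1 - 7)*(-10) = -8*(-10) = 80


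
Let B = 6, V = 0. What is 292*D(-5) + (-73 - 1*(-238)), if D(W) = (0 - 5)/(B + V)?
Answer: -235/3 ≈ -78.333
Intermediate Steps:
D(W) = -⅚ (D(W) = (0 - 5)/(6 + 0) = -5/6 = -5*⅙ = -⅚)
292*D(-5) + (-73 - 1*(-238)) = 292*(-⅚) + (-73 - 1*(-238)) = -730/3 + (-73 + 238) = -730/3 + 165 = -235/3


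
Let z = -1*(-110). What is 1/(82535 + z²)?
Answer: 1/94635 ≈ 1.0567e-5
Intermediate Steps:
z = 110
1/(82535 + z²) = 1/(82535 + 110²) = 1/(82535 + 12100) = 1/94635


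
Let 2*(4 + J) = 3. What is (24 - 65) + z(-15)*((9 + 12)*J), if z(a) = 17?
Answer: -1867/2 ≈ -933.50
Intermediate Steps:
J = -5/2 (J = -4 + (1/2)*3 = -4 + 3/2 = -5/2 ≈ -2.5000)
(24 - 65) + z(-15)*((9 + 12)*J) = (24 - 65) + 17*((9 + 12)*(-5/2)) = -41 + 17*(21*(-5/2)) = -41 + 17*(-105/2) = -41 - 1785/2 = -1867/2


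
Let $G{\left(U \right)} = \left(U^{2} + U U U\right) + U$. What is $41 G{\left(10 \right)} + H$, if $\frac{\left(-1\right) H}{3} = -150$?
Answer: $45960$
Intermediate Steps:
$H = 450$ ($H = \left(-3\right) \left(-150\right) = 450$)
$G{\left(U \right)} = U + U^{2} + U^{3}$ ($G{\left(U \right)} = \left(U^{2} + U^{2} U\right) + U = \left(U^{2} + U^{3}\right) + U = U + U^{2} + U^{3}$)
$41 G{\left(10 \right)} + H = 41 \cdot 10 \left(1 + 10 + 10^{2}\right) + 450 = 41 \cdot 10 \left(1 + 10 + 100\right) + 450 = 41 \cdot 10 \cdot 111 + 450 = 41 \cdot 1110 + 450 = 45510 + 450 = 45960$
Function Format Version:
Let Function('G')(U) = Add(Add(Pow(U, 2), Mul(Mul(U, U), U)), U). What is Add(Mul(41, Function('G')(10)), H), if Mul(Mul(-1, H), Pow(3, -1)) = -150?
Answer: 45960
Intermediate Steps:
H = 450 (H = Mul(-3, -150) = 450)
Function('G')(U) = Add(U, Pow(U, 2), Pow(U, 3)) (Function('G')(U) = Add(Add(Pow(U, 2), Mul(Pow(U, 2), U)), U) = Add(Add(Pow(U, 2), Pow(U, 3)), U) = Add(U, Pow(U, 2), Pow(U, 3)))
Add(Mul(41, Function('G')(10)), H) = Add(Mul(41, Mul(10, Add(1, 10, Pow(10, 2)))), 450) = Add(Mul(41, Mul(10, Add(1, 10, 100))), 450) = Add(Mul(41, Mul(10, 111)), 450) = Add(Mul(41, 1110), 450) = Add(45510, 450) = 45960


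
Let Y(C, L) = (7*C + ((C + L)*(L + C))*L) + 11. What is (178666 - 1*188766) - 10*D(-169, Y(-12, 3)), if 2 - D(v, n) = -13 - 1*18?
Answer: -10430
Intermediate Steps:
Y(C, L) = 11 + 7*C + L*(C + L)² (Y(C, L) = (7*C + ((C + L)*(C + L))*L) + 11 = (7*C + (C + L)²*L) + 11 = (7*C + L*(C + L)²) + 11 = 11 + 7*C + L*(C + L)²)
D(v, n) = 33 (D(v, n) = 2 - (-13 - 1*18) = 2 - (-13 - 18) = 2 - 1*(-31) = 2 + 31 = 33)
(178666 - 1*188766) - 10*D(-169, Y(-12, 3)) = (178666 - 1*188766) - 10*33 = (178666 - 188766) - 1*330 = -10100 - 330 = -10430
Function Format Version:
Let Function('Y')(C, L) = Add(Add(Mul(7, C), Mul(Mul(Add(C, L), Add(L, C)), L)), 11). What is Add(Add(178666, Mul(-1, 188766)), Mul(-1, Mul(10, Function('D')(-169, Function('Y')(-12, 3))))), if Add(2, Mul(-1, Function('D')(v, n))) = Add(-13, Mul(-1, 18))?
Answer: -10430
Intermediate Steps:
Function('Y')(C, L) = Add(11, Mul(7, C), Mul(L, Pow(Add(C, L), 2))) (Function('Y')(C, L) = Add(Add(Mul(7, C), Mul(Mul(Add(C, L), Add(C, L)), L)), 11) = Add(Add(Mul(7, C), Mul(Pow(Add(C, L), 2), L)), 11) = Add(Add(Mul(7, C), Mul(L, Pow(Add(C, L), 2))), 11) = Add(11, Mul(7, C), Mul(L, Pow(Add(C, L), 2))))
Function('D')(v, n) = 33 (Function('D')(v, n) = Add(2, Mul(-1, Add(-13, Mul(-1, 18)))) = Add(2, Mul(-1, Add(-13, -18))) = Add(2, Mul(-1, -31)) = Add(2, 31) = 33)
Add(Add(178666, Mul(-1, 188766)), Mul(-1, Mul(10, Function('D')(-169, Function('Y')(-12, 3))))) = Add(Add(178666, Mul(-1, 188766)), Mul(-1, Mul(10, 33))) = Add(Add(178666, -188766), Mul(-1, 330)) = Add(-10100, -330) = -10430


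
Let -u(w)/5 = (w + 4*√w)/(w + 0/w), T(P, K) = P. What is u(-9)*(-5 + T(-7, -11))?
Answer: 60 - 80*I ≈ 60.0 - 80.0*I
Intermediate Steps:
u(w) = -5*(w + 4*√w)/w (u(w) = -5*(w + 4*√w)/(w + 0/w) = -5*(w + 4*√w)/(w + 0) = -5*(w + 4*√w)/w)
u(-9)*(-5 + T(-7, -11)) = (-5 - (-20)*I/3)*(-5 - 7) = (-5 - (-20)*I/3)*(-12) = (-5 + 20*I/3)*(-12) = 60 - 80*I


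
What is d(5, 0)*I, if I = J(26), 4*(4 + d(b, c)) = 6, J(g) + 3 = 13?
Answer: -25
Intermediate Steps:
J(g) = 10 (J(g) = -3 + 13 = 10)
d(b, c) = -5/2 (d(b, c) = -4 + (1/4)*6 = -4 + 3/2 = -5/2)
I = 10
d(5, 0)*I = -5/2*10 = -25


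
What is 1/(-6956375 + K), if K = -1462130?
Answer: -1/8418505 ≈ -1.1879e-7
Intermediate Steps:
1/(-6956375 + K) = 1/(-6956375 - 1462130) = 1/(-8418505) = -1/8418505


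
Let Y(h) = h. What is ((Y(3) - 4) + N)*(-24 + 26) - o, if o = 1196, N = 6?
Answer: -1186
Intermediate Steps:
((Y(3) - 4) + N)*(-24 + 26) - o = ((3 - 4) + 6)*(-24 + 26) - 1*1196 = (-1 + 6)*2 - 1196 = 5*2 - 1196 = 10 - 1196 = -1186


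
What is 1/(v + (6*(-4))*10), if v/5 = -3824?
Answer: -1/19360 ≈ -5.1653e-5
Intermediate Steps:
v = -19120 (v = 5*(-3824) = -19120)
1/(v + (6*(-4))*10) = 1/(-19120 + (6*(-4))*10) = 1/(-19120 - 24*10) = 1/(-19120 - 240) = 1/(-19360) = -1/19360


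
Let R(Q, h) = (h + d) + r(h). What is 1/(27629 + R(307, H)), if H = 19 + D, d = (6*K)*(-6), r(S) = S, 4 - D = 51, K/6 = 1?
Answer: 1/27357 ≈ 3.6554e-5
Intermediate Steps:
K = 6 (K = 6*1 = 6)
D = -47 (D = 4 - 1*51 = 4 - 51 = -47)
d = -216 (d = (6*6)*(-6) = 36*(-6) = -216)
H = -28 (H = 19 - 47 = -28)
R(Q, h) = -216 + 2*h (R(Q, h) = (h - 216) + h = (-216 + h) + h = -216 + 2*h)
1/(27629 + R(307, H)) = 1/(27629 + (-216 + 2*(-28))) = 1/(27629 + (-216 - 56)) = 1/(27629 - 272) = 1/27357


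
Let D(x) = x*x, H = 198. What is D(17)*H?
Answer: 57222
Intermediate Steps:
D(x) = x**2
D(17)*H = 17**2*198 = 289*198 = 57222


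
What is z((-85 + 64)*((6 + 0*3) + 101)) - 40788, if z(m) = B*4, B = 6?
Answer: -40764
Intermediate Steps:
z(m) = 24 (z(m) = 6*4 = 24)
z((-85 + 64)*((6 + 0*3) + 101)) - 40788 = 24 - 40788 = -40764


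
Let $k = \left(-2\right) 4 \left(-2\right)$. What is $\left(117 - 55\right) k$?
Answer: $992$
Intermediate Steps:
$k = 16$ ($k = \left(-8\right) \left(-2\right) = 16$)
$\left(117 - 55\right) k = \left(117 - 55\right) 16 = 62 \cdot 16 = 992$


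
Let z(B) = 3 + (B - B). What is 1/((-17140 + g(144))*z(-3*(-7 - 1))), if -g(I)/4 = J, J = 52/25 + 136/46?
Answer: -575/29601252 ≈ -1.9425e-5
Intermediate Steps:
J = 2896/575 (J = 52*(1/25) + 136*(1/46) = 52/25 + 68/23 = 2896/575 ≈ 5.0365)
g(I) = -11584/575 (g(I) = -4*2896/575 = -11584/575)
z(B) = 3 (z(B) = 3 + 0 = 3)
1/((-17140 + g(144))*z(-3*(-7 - 1))) = 1/(-17140 - 11584/575*3) = (⅓)/(-9867084/575) = -575/9867084*⅓ = -575/29601252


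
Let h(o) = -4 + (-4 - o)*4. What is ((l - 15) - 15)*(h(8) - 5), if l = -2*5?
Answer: 2280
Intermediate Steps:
l = -10
h(o) = -20 - 4*o (h(o) = -4 + (-16 - 4*o) = -20 - 4*o)
((l - 15) - 15)*(h(8) - 5) = ((-10 - 15) - 15)*((-20 - 4*8) - 5) = (-25 - 15)*((-20 - 32) - 5) = -40*(-52 - 5) = -40*(-57) = 2280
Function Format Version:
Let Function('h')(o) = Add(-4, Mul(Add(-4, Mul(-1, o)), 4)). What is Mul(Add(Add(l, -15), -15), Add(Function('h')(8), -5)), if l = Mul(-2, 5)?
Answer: 2280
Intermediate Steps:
l = -10
Function('h')(o) = Add(-20, Mul(-4, o)) (Function('h')(o) = Add(-4, Add(-16, Mul(-4, o))) = Add(-20, Mul(-4, o)))
Mul(Add(Add(l, -15), -15), Add(Function('h')(8), -5)) = Mul(Add(Add(-10, -15), -15), Add(Add(-20, Mul(-4, 8)), -5)) = Mul(Add(-25, -15), Add(Add(-20, -32), -5)) = Mul(-40, Add(-52, -5)) = Mul(-40, -57) = 2280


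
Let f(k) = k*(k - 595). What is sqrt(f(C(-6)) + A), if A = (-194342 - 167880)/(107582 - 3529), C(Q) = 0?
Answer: I*sqrt(37690285766)/104053 ≈ 1.8658*I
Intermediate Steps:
f(k) = k*(-595 + k)
A = -362222/104053 ≈ -3.4811
sqrt(f(C(-6)) + A) = sqrt(0*(-595 + 0) - 362222/104053) = sqrt(0*(-595) - 362222/104053) = sqrt(0 - 362222/104053) = sqrt(-362222/104053) = I*sqrt(37690285766)/104053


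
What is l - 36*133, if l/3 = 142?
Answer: -4362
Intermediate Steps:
l = 426 (l = 3*142 = 426)
l - 36*133 = 426 - 36*133 = 426 - 4788 = -4362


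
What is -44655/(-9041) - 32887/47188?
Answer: 1809848773/426626708 ≈ 4.2422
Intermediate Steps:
-44655/(-9041) - 32887/47188 = -44655*(-1/9041) - 32887*1/47188 = 44655/9041 - 32887/47188 = 1809848773/426626708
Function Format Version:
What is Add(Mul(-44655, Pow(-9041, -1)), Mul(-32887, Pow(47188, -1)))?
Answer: Rational(1809848773, 426626708) ≈ 4.2422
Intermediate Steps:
Add(Mul(-44655, Pow(-9041, -1)), Mul(-32887, Pow(47188, -1))) = Add(Mul(-44655, Rational(-1, 9041)), Mul(-32887, Rational(1, 47188))) = Add(Rational(44655, 9041), Rational(-32887, 47188)) = Rational(1809848773, 426626708)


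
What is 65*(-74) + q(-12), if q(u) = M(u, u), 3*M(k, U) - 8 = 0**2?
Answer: -14422/3 ≈ -4807.3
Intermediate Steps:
M(k, U) = 8/3 (M(k, U) = 8/3 + (1/3)*0**2 = 8/3 + (1/3)*0 = 8/3 + 0 = 8/3)
q(u) = 8/3
65*(-74) + q(-12) = 65*(-74) + 8/3 = -4810 + 8/3 = -14422/3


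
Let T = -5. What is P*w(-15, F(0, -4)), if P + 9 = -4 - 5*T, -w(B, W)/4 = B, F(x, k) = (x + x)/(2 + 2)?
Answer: 720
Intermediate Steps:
F(x, k) = x/2 (F(x, k) = (2*x)/4 = (2*x)*(1/4) = x/2)
w(B, W) = -4*B
P = 12 (P = -9 + (-4 - 5*(-5)) = -9 + (-4 + 25) = -9 + 21 = 12)
P*w(-15, F(0, -4)) = 12*(-4*(-15)) = 12*60 = 720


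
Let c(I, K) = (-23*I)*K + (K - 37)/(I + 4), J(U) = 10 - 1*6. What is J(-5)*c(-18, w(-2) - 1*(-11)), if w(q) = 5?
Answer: 26502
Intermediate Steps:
J(U) = 4 (J(U) = 10 - 6 = 4)
c(I, K) = (-37 + K)/(4 + I) - 23*I*K (c(I, K) = -23*I*K + (-37 + K)/(4 + I) = (-37 + K)/(4 + I) - 23*I*K)
J(-5)*c(-18, w(-2) - 1*(-11)) = 4*((-37 + (5 - 1*(-11)) - 92*(-18)*(5 - 1*(-11)) - 23*(5 - 1*(-11))*(-18)**2)/(4 - 18)) = 4*((-37 + (5 + 11) - 92*(-18)*(5 + 11) - 23*(5 + 11)*324)/(-14)) = 4*(-(-37 + 16 - 92*(-18)*16 - 23*16*324)/14) = 4*(-(-37 + 16 + 26496 - 119232)/14) = 4*(-1/14*(-92757)) = 4*(13251/2) = 26502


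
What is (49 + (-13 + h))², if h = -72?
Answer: 1296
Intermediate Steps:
(49 + (-13 + h))² = (49 + (-13 - 72))² = (49 - 85)² = (-36)² = 1296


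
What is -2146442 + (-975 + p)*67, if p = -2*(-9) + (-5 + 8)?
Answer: -2210360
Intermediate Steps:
p = 21 (p = 18 + 3 = 21)
-2146442 + (-975 + p)*67 = -2146442 + (-975 + 21)*67 = -2146442 - 954*67 = -2146442 - 63918 = -2210360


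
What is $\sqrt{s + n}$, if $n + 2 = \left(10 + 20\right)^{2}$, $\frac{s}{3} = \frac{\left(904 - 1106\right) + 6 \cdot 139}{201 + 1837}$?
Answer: $\frac{\sqrt{933414190}}{1019} \approx 29.982$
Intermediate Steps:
$s = \frac{948}{1019}$ ($s = 3 \frac{\left(904 - 1106\right) + 6 \cdot 139}{201 + 1837} = 3 \frac{-202 + 834}{2038} = 3 \cdot 632 \cdot \frac{1}{2038} = 3 \cdot \frac{316}{1019} = \frac{948}{1019} \approx 0.93032$)
$n = 898$ ($n = -2 + \left(10 + 20\right)^{2} = -2 + 30^{2} = -2 + 900 = 898$)
$\sqrt{s + n} = \sqrt{\frac{948}{1019} + 898} = \sqrt{\frac{916010}{1019}} = \frac{\sqrt{933414190}}{1019}$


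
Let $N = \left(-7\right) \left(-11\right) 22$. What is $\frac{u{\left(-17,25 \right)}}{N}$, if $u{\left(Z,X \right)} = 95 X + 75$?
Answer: $\frac{175}{121} \approx 1.4463$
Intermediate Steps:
$N = 1694$ ($N = 77 \cdot 22 = 1694$)
$u{\left(Z,X \right)} = 75 + 95 X$
$\frac{u{\left(-17,25 \right)}}{N} = \frac{75 + 95 \cdot 25}{1694} = \left(75 + 2375\right) \frac{1}{1694} = 2450 \cdot \frac{1}{1694} = \frac{175}{121}$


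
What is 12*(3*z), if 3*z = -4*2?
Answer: -96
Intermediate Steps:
z = -8/3 (z = (-4*2)/3 = (⅓)*(-8) = -8/3 ≈ -2.6667)
12*(3*z) = 12*(3*(-8/3)) = 12*(-8) = -96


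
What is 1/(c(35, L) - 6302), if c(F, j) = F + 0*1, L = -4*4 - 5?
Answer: -1/6267 ≈ -0.00015957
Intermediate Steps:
L = -21 (L = -16 - 5 = -21)
c(F, j) = F (c(F, j) = F + 0 = F)
1/(c(35, L) - 6302) = 1/(35 - 6302) = 1/(-6267) = -1/6267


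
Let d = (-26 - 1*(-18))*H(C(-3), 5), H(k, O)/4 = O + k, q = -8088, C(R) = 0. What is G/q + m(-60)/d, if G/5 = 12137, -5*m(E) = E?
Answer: -153229/20220 ≈ -7.5781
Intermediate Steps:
m(E) = -E/5
H(k, O) = 4*O + 4*k (H(k, O) = 4*(O + k) = 4*O + 4*k)
d = -160 (d = (-26 - 1*(-18))*(4*5 + 4*0) = (-26 + 18)*(20 + 0) = -8*20 = -160)
G = 60685 (G = 5*12137 = 60685)
G/q + m(-60)/d = 60685/(-8088) - ⅕*(-60)/(-160) = 60685*(-1/8088) + 12*(-1/160) = -60685/8088 - 3/40 = -153229/20220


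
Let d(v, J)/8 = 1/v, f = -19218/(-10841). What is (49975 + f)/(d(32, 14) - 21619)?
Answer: -2167192772/937475475 ≈ -2.3117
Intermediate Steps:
f = 19218/10841 (f = -19218*(-1/10841) = 19218/10841 ≈ 1.7727)
d(v, J) = 8/v
(49975 + f)/(d(32, 14) - 21619) = (49975 + 19218/10841)/(8/32 - 21619) = 541798193/(10841*(8*(1/32) - 21619)) = 541798193/(10841*(1/4 - 21619)) = 541798193/(10841*(-86475/4)) = (541798193/10841)*(-4/86475) = -2167192772/937475475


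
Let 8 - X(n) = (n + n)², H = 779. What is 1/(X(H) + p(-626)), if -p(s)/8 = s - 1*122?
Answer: -1/2421372 ≈ -4.1299e-7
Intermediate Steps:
X(n) = 8 - 4*n² (X(n) = 8 - (n + n)² = 8 - (2*n)² = 8 - 4*n²)
p(s) = 976 - 8*s (p(s) = -8*(s - 1*122) = -8*(s - 122) = -8*(-122 + s) = 976 - 8*s)
1/(X(H) + p(-626)) = 1/((8 - 4*779²) + (976 - 8*(-626))) = 1/((8 - 4*606841) + (976 + 5008)) = 1/((8 - 2427364) + 5984) = 1/(-2427356 + 5984) = 1/(-2421372) = -1/2421372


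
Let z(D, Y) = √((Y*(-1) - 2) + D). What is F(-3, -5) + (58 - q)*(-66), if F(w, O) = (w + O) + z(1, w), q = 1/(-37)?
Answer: -141998/37 + √2 ≈ -3836.4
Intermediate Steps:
q = -1/37 ≈ -0.027027
z(D, Y) = √(-2 + D - Y) (z(D, Y) = √((-Y - 2) + D) = √((-2 - Y) + D) = √(-2 + D - Y))
F(w, O) = O + w + √(-1 - w) (F(w, O) = (w + O) + √(-2 + 1 - w) = (O + w) + √(-1 - w) = O + w + √(-1 - w))
F(-3, -5) + (58 - q)*(-66) = (-5 - 3 + √(-1 - 1*(-3))) + (58 - 1*(-1/37))*(-66) = (-5 - 3 + √(-1 + 3)) + (58 + 1/37)*(-66) = (-5 - 3 + √2) + (2147/37)*(-66) = (-8 + √2) - 141702/37 = -141998/37 + √2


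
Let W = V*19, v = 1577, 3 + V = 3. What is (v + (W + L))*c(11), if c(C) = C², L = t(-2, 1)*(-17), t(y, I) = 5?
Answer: 180532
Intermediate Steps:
V = 0 (V = -3 + 3 = 0)
L = -85 (L = 5*(-17) = -85)
W = 0 (W = 0*19 = 0)
(v + (W + L))*c(11) = (1577 + (0 - 85))*11² = (1577 - 85)*121 = 1492*121 = 180532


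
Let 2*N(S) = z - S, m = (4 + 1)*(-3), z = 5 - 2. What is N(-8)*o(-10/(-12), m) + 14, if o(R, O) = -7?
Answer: -49/2 ≈ -24.500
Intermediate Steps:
z = 3
m = -15 (m = 5*(-3) = -15)
N(S) = 3/2 - S/2 (N(S) = (3 - S)/2 = 3/2 - S/2)
N(-8)*o(-10/(-12), m) + 14 = (3/2 - 1/2*(-8))*(-7) + 14 = (3/2 + 4)*(-7) + 14 = (11/2)*(-7) + 14 = -77/2 + 14 = -49/2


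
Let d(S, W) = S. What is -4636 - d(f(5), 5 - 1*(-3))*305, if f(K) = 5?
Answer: -6161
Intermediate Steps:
-4636 - d(f(5), 5 - 1*(-3))*305 = -4636 - 5*305 = -4636 - 1*1525 = -4636 - 1525 = -6161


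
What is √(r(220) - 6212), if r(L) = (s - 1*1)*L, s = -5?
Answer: 2*I*√1883 ≈ 86.787*I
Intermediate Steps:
r(L) = -6*L (r(L) = (-5 - 1*1)*L = (-5 - 1)*L = -6*L)
√(r(220) - 6212) = √(-6*220 - 6212) = √(-1320 - 6212) = √(-7532) = 2*I*√1883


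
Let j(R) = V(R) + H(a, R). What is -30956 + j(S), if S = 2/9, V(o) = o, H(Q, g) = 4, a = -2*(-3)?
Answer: -278566/9 ≈ -30952.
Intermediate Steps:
a = 6
S = 2/9 (S = 2*(⅑) = 2/9 ≈ 0.22222)
j(R) = 4 + R (j(R) = R + 4 = 4 + R)
-30956 + j(S) = -30956 + (4 + 2/9) = -30956 + 38/9 = -278566/9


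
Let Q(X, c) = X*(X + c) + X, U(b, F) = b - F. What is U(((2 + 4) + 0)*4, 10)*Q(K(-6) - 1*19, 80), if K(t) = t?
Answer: -19600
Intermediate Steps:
Q(X, c) = X + X*(X + c)
U(((2 + 4) + 0)*4, 10)*Q(K(-6) - 1*19, 80) = (((2 + 4) + 0)*4 - 1*10)*((-6 - 1*19)*(1 + (-6 - 1*19) + 80)) = ((6 + 0)*4 - 10)*((-6 - 19)*(1 + (-6 - 19) + 80)) = (6*4 - 10)*(-25*(1 - 25 + 80)) = (24 - 10)*(-25*56) = 14*(-1400) = -19600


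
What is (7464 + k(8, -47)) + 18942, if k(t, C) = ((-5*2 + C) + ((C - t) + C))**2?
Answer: 51687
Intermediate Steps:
k(t, C) = (-10 - t + 3*C)**2 (k(t, C) = ((-10 + C) + (-t + 2*C))**2 = (-10 - t + 3*C)**2)
(7464 + k(8, -47)) + 18942 = (7464 + (10 + 8 - 3*(-47))**2) + 18942 = (7464 + (10 + 8 + 141)**2) + 18942 = (7464 + 159**2) + 18942 = (7464 + 25281) + 18942 = 32745 + 18942 = 51687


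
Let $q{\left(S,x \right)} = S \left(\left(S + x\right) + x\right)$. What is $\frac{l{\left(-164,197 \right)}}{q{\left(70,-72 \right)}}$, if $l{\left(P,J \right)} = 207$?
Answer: $- \frac{207}{5180} \approx -0.039961$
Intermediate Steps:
$q{\left(S,x \right)} = S \left(S + 2 x\right)$
$\frac{l{\left(-164,197 \right)}}{q{\left(70,-72 \right)}} = \frac{207}{70 \left(70 + 2 \left(-72\right)\right)} = \frac{207}{70 \left(70 - 144\right)} = \frac{207}{70 \left(-74\right)} = \frac{207}{-5180} = 207 \left(- \frac{1}{5180}\right) = - \frac{207}{5180}$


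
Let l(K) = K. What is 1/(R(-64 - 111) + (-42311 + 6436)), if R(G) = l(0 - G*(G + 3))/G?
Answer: -1/35703 ≈ -2.8009e-5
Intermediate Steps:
R(G) = -3 - G (R(G) = (0 - G*(G + 3))/G = (0 - G*(3 + G))/G = (-G*(3 + G))/G = -3 - G)
1/(R(-64 - 111) + (-42311 + 6436)) = 1/((-3 - (-64 - 111)) + (-42311 + 6436)) = 1/((-3 - 1*(-175)) - 35875) = 1/((-3 + 175) - 35875) = 1/(172 - 35875) = 1/(-35703) = -1/35703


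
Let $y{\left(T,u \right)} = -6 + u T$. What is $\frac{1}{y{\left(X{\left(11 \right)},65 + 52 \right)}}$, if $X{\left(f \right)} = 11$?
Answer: $\frac{1}{1281} \approx 0.00078064$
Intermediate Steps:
$y{\left(T,u \right)} = -6 + T u$
$\frac{1}{y{\left(X{\left(11 \right)},65 + 52 \right)}} = \frac{1}{-6 + 11 \left(65 + 52\right)} = \frac{1}{-6 + 11 \cdot 117} = \frac{1}{-6 + 1287} = \frac{1}{1281}$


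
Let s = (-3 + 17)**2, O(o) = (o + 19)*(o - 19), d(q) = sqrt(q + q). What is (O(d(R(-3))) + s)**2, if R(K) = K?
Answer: 29241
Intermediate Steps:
d(q) = sqrt(2)*sqrt(q) (d(q) = sqrt(2*q) = sqrt(2)*sqrt(q))
O(o) = (-19 + o)*(19 + o) (O(o) = (19 + o)*(-19 + o) = (-19 + o)*(19 + o))
s = 196 (s = 14**2 = 196)
(O(d(R(-3))) + s)**2 = ((-361 + (sqrt(2)*sqrt(-3))**2) + 196)**2 = ((-361 + (sqrt(2)*(I*sqrt(3)))**2) + 196)**2 = ((-361 + (I*sqrt(6))**2) + 196)**2 = ((-361 - 6) + 196)**2 = (-367 + 196)**2 = (-171)**2 = 29241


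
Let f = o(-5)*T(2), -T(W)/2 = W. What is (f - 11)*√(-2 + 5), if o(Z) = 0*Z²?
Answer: -11*√3 ≈ -19.053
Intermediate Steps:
T(W) = -2*W
o(Z) = 0
f = 0 (f = 0*(-2*2) = 0*(-4) = 0)
(f - 11)*√(-2 + 5) = (0 - 11)*√(-2 + 5) = -11*√3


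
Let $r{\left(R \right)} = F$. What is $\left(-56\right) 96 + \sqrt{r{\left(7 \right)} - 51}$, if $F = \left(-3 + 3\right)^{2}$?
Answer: $-5376 + i \sqrt{51} \approx -5376.0 + 7.1414 i$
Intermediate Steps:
$F = 0$ ($F = 0^{2} = 0$)
$r{\left(R \right)} = 0$
$\left(-56\right) 96 + \sqrt{r{\left(7 \right)} - 51} = \left(-56\right) 96 + \sqrt{0 - 51} = -5376 + \sqrt{-51} = -5376 + i \sqrt{51}$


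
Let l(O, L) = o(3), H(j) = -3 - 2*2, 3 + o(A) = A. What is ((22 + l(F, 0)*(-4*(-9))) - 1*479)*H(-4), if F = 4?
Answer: 3199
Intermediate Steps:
o(A) = -3 + A
H(j) = -7 (H(j) = -3 - 4 = -7)
l(O, L) = 0 (l(O, L) = -3 + 3 = 0)
((22 + l(F, 0)*(-4*(-9))) - 1*479)*H(-4) = ((22 + 0*(-4*(-9))) - 1*479)*(-7) = ((22 + 0*36) - 479)*(-7) = ((22 + 0) - 479)*(-7) = (22 - 479)*(-7) = -457*(-7) = 3199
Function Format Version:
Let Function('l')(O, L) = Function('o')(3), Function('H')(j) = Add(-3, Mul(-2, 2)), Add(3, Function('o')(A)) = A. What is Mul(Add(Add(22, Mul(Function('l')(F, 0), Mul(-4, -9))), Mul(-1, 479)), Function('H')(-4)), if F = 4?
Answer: 3199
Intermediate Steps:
Function('o')(A) = Add(-3, A)
Function('H')(j) = -7 (Function('H')(j) = Add(-3, -4) = -7)
Function('l')(O, L) = 0 (Function('l')(O, L) = Add(-3, 3) = 0)
Mul(Add(Add(22, Mul(Function('l')(F, 0), Mul(-4, -9))), Mul(-1, 479)), Function('H')(-4)) = Mul(Add(Add(22, Mul(0, Mul(-4, -9))), Mul(-1, 479)), -7) = Mul(Add(Add(22, Mul(0, 36)), -479), -7) = Mul(Add(Add(22, 0), -479), -7) = Mul(Add(22, -479), -7) = Mul(-457, -7) = 3199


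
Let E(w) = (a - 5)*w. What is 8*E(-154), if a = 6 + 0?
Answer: -1232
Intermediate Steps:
a = 6
E(w) = w (E(w) = (6 - 5)*w = 1*w = w)
8*E(-154) = 8*(-154) = -1232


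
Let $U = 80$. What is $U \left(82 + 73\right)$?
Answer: $12400$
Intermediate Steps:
$U \left(82 + 73\right) = 80 \left(82 + 73\right) = 80 \cdot 155 = 12400$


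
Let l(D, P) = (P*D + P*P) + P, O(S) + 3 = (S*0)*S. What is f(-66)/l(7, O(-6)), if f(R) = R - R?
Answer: 0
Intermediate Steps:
O(S) = -3 (O(S) = -3 + (S*0)*S = -3 + 0*S = -3 + 0 = -3)
l(D, P) = P + P² + D*P (l(D, P) = (D*P + P²) + P = (P² + D*P) + P = P + P² + D*P)
f(R) = 0 (f(R) = R - R = 0)
f(-66)/l(7, O(-6)) = 0/((-3*(1 + 7 - 3))) = 0/((-3*5)) = 0/(-15) = 0*(-1/15) = 0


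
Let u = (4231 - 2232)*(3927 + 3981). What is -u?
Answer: -15808092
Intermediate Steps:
u = 15808092 (u = 1999*7908 = 15808092)
-u = -1*15808092 = -15808092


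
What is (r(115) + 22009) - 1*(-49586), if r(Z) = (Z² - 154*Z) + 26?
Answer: 67136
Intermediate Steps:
r(Z) = 26 + Z² - 154*Z
(r(115) + 22009) - 1*(-49586) = ((26 + 115² - 154*115) + 22009) - 1*(-49586) = ((26 + 13225 - 17710) + 22009) + 49586 = (-4459 + 22009) + 49586 = 17550 + 49586 = 67136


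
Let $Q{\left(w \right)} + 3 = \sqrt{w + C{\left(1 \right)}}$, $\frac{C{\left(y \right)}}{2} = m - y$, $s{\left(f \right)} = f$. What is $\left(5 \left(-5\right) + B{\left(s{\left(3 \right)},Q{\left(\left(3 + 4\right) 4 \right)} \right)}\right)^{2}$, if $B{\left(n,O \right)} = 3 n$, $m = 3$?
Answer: $256$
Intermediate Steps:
$C{\left(y \right)} = 6 - 2 y$ ($C{\left(y \right)} = 2 \left(3 - y\right) = 6 - 2 y$)
$Q{\left(w \right)} = -3 + \sqrt{4 + w}$ ($Q{\left(w \right)} = -3 + \sqrt{w + \left(6 - 2\right)} = -3 + \sqrt{w + 4} = -3 + \sqrt{4 + w}$)
$\left(5 \left(-5\right) + B{\left(s{\left(3 \right)},Q{\left(\left(3 + 4\right) 4 \right)} \right)}\right)^{2} = \left(5 \left(-5\right) + 3 \cdot 3\right)^{2} = \left(-25 + 9\right)^{2} = \left(-16\right)^{2} = 256$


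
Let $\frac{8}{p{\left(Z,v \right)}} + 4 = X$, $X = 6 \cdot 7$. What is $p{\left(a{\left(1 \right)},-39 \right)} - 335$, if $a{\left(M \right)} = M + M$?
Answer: $- \frac{6361}{19} \approx -334.79$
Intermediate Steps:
$X = 42$
$a{\left(M \right)} = 2 M$
$p{\left(Z,v \right)} = \frac{4}{19}$ ($p{\left(Z,v \right)} = \frac{8}{-4 + 42} = \frac{8}{38} = 8 \cdot \frac{1}{38} = \frac{4}{19}$)
$p{\left(a{\left(1 \right)},-39 \right)} - 335 = \frac{4}{19} - 335 = - \frac{6361}{19}$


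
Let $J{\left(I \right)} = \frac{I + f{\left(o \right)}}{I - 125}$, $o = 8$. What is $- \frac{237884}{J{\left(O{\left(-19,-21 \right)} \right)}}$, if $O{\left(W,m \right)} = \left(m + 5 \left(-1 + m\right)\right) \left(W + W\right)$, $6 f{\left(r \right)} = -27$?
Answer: $- \frac{2308902104}{9947} \approx -2.3212 \cdot 10^{5}$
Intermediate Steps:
$f{\left(r \right)} = - \frac{9}{2}$ ($f{\left(r \right)} = \frac{1}{6} \left(-27\right) = - \frac{9}{2}$)
$O{\left(W,m \right)} = 2 W \left(-5 + 6 m\right)$ ($O{\left(W,m \right)} = \left(m + \left(-5 + 5 m\right)\right) 2 W = \left(-5 + 6 m\right) 2 W = 2 W \left(-5 + 6 m\right)$)
$J{\left(I \right)} = \frac{- \frac{9}{2} + I}{-125 + I}$ ($J{\left(I \right)} = \frac{I - \frac{9}{2}}{I - 125} = \frac{- \frac{9}{2} + I}{-125 + I}$)
$- \frac{237884}{J{\left(O{\left(-19,-21 \right)} \right)}} = - \frac{237884}{\frac{1}{-125 + 2 \left(-19\right) \left(-5 + 6 \left(-21\right)\right)} \left(- \frac{9}{2} + 2 \left(-19\right) \left(-5 + 6 \left(-21\right)\right)\right)} = - \frac{237884}{\frac{1}{-125 + 2 \left(-19\right) \left(-5 - 126\right)} \left(- \frac{9}{2} + 2 \left(-19\right) \left(-5 - 126\right)\right)} = - \frac{237884}{\frac{1}{-125 + 2 \left(-19\right) \left(-131\right)} \left(- \frac{9}{2} + 2 \left(-19\right) \left(-131\right)\right)} = - \frac{237884}{\frac{1}{-125 + 4978} \left(- \frac{9}{2} + 4978\right)} = - \frac{237884}{\frac{1}{4853} \cdot \frac{9947}{2}} = - \frac{237884}{\frac{9947}{9706}} = \left(-237884\right) \frac{9706}{9947} = - \frac{2308902104}{9947}$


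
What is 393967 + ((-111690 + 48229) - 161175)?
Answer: 169331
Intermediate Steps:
393967 + ((-111690 + 48229) - 161175) = 393967 + (-63461 - 161175) = 393967 - 224636 = 169331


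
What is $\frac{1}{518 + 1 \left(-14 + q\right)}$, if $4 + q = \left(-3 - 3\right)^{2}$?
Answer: $\frac{1}{536} \approx 0.0018657$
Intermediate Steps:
$q = 32$ ($q = -4 + \left(-3 - 3\right)^{2} = -4 + \left(-6\right)^{2} = -4 + 36 = 32$)
$\frac{1}{518 + 1 \left(-14 + q\right)} = \frac{1}{518 + 1 \left(-14 + 32\right)} = \frac{1}{518 + 1 \cdot 18} = \frac{1}{518 + 18} = \frac{1}{536}$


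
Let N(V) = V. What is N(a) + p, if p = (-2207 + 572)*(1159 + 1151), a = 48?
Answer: -3776802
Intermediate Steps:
p = -3776850 (p = -1635*2310 = -3776850)
N(a) + p = 48 - 3776850 = -3776802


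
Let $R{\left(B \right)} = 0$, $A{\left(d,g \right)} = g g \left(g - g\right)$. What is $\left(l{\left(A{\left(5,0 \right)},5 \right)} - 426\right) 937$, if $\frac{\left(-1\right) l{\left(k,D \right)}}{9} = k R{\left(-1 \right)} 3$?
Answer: $-399162$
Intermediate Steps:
$A{\left(d,g \right)} = 0$ ($A{\left(d,g \right)} = g^{2} \cdot 0 = 0$)
$l{\left(k,D \right)} = 0$ ($l{\left(k,D \right)} = - 9 k 0 \cdot 3 = - 9 \cdot 0 \cdot 3 = \left(-9\right) 0 = 0$)
$\left(l{\left(A{\left(5,0 \right)},5 \right)} - 426\right) 937 = \left(0 - 426\right) 937 = \left(-426\right) 937 = -399162$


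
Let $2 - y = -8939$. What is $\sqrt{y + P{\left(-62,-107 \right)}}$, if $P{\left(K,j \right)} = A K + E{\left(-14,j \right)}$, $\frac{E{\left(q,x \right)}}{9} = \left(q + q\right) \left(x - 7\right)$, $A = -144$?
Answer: $\sqrt{46597} \approx 215.86$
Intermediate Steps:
$y = 8941$ ($y = 2 - -8939 = 2 + 8939 = 8941$)
$E{\left(q,x \right)} = 18 q \left(-7 + x\right)$ ($E{\left(q,x \right)} = 9 \left(q + q\right) \left(x - 7\right) = 9 \cdot 2 q \left(-7 + x\right) = 18 q \left(-7 + x\right)$)
$P{\left(K,j \right)} = 1764 - 252 j - 144 K$ ($P{\left(K,j \right)} = - 144 K + 18 \left(-14\right) \left(-7 + j\right) = - 144 K - \left(-1764 + 252 j\right) = 1764 - 252 j - 144 K$)
$\sqrt{y + P{\left(-62,-107 \right)}} = \sqrt{8941 - -37656} = \sqrt{8941 + \left(1764 + 26964 + 8928\right)} = \sqrt{8941 + 37656} = \sqrt{46597}$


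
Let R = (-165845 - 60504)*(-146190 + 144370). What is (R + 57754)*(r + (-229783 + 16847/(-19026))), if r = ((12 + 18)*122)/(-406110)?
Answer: -12191871065603908666019/128777481 ≈ -9.4674e+13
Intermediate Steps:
R = 411955180 (R = -226349*(-1820) = 411955180)
r = -122/13537 (r = (30*122)*(-1/406110) = 3660*(-1/406110) = -122/13537 ≈ -0.0090123)
(R + 57754)*(r + (-229783 + 16847/(-19026))) = (411955180 + 57754)*(-122/13537 + (-229783 + 16847/(-19026))) = 412012934*(-122/13537 + (-229783 + 16847*(-1/19026))) = 412012934*(-122/13537 + (-229783 - 16847/19026)) = 412012934*(-122/13537 - 4371868205/19026) = 412012934*(-59181982212257/257554962) = -12191871065603908666019/128777481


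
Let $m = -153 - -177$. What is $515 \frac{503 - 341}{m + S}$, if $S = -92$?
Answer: $- \frac{41715}{34} \approx -1226.9$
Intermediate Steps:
$m = 24$ ($m = -153 + 177 = 24$)
$515 \frac{503 - 341}{m + S} = 515 \frac{503 - 341}{24 - 92} = 515 \frac{162}{-68} = 515 \cdot 162 \left(- \frac{1}{68}\right) = 515 \left(- \frac{81}{34}\right) = - \frac{41715}{34}$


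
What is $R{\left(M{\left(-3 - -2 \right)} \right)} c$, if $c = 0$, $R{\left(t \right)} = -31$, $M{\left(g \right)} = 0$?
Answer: $0$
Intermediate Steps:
$R{\left(M{\left(-3 - -2 \right)} \right)} c = \left(-31\right) 0 = 0$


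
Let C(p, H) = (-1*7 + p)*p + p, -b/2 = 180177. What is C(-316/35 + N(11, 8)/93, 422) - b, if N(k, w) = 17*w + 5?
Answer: 424337239461/1177225 ≈ 3.6046e+5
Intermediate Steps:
b = -360354 (b = -2*180177 = -360354)
N(k, w) = 5 + 17*w
C(p, H) = p + p*(-7 + p) (C(p, H) = (-7 + p)*p + p = p*(-7 + p) + p = p + p*(-7 + p))
C(-316/35 + N(11, 8)/93, 422) - b = (-316/35 + (5 + 17*8)/93)*(-6 + (-316/35 + (5 + 17*8)/93)) - 1*(-360354) = (-316*1/35 + (5 + 136)*(1/93))*(-6 + (-316*1/35 + (5 + 136)*(1/93))) + 360354 = (-316/35 + 141*(1/93))*(-6 + (-316/35 + 141*(1/93))) + 360354 = (-316/35 + 47/31)*(-6 + (-316/35 + 47/31)) + 360354 = -8151*(-6 - 8151/1085)/1085 + 360354 = -8151/1085*(-14661/1085) + 360354 = 119501811/1177225 + 360354 = 424337239461/1177225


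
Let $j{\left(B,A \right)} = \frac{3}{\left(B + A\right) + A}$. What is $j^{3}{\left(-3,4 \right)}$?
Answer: $\frac{27}{125} \approx 0.216$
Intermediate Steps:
$j{\left(B,A \right)} = \frac{3}{B + 2 A}$ ($j{\left(B,A \right)} = \frac{3}{\left(A + B\right) + A} = \frac{3}{B + 2 A}$)
$j^{3}{\left(-3,4 \right)} = \left(\frac{3}{-3 + 2 \cdot 4}\right)^{3} = \left(\frac{3}{-3 + 8}\right)^{3} = \left(\frac{3}{5}\right)^{3} = \frac{27}{125}$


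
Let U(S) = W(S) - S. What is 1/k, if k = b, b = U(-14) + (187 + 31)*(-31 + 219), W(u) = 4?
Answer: 1/41002 ≈ 2.4389e-5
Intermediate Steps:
U(S) = 4 - S
b = 41002 (b = (4 - 1*(-14)) + (187 + 31)*(-31 + 219) = (4 + 14) + 218*188 = 18 + 40984 = 41002)
k = 41002
1/k = 1/41002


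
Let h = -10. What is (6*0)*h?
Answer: 0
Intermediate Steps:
(6*0)*h = (6*0)*(-10) = 0*(-10) = 0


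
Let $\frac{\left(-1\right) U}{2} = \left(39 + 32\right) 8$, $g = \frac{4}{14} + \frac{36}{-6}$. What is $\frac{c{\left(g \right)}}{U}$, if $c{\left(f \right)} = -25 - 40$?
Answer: $\frac{65}{1136} \approx 0.057218$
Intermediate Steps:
$g = - \frac{40}{7}$ ($g = 4 \cdot \frac{1}{14} + 36 \left(- \frac{1}{6}\right) = \frac{2}{7} - 6 = - \frac{40}{7} \approx -5.7143$)
$c{\left(f \right)} = -65$
$U = -1136$ ($U = - 2 \left(39 + 32\right) 8 = - 2 \cdot 71 \cdot 8 = \left(-2\right) 568 = -1136$)
$\frac{c{\left(g \right)}}{U} = - \frac{65}{-1136} = \left(-65\right) \left(- \frac{1}{1136}\right) = \frac{65}{1136}$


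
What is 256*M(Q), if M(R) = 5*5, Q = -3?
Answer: 6400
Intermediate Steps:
M(R) = 25
256*M(Q) = 256*25 = 6400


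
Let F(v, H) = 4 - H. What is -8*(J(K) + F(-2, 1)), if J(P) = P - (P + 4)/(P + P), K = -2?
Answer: -12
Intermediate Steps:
J(P) = P - (4 + P)/(2*P)
-8*(J(K) + F(-2, 1)) = -8*((-½ - 2 - 2/(-2)) + (4 - 1*1)) = -8*((-½ - 2 - 2*(-½)) + (4 - 1)) = -8*((-½ - 2 + 1) + 3) = -8*(-3/2 + 3) = -8*3/2 = -12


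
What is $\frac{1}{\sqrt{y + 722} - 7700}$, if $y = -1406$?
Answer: $- \frac{1925}{14822671} - \frac{3 i \sqrt{19}}{29645342} \approx -0.00012987 - 4.411 \cdot 10^{-7} i$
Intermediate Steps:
$\frac{1}{\sqrt{y + 722} - 7700} = \frac{1}{\sqrt{-1406 + 722} - 7700} = \frac{1}{\sqrt{-684} - 7700} = \frac{1}{6 i \sqrt{19} - 7700} = \frac{1}{-7700 + 6 i \sqrt{19}}$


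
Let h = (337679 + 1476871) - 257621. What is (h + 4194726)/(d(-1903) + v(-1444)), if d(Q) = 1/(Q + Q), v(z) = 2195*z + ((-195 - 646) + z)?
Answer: -3127256990/1724588313 ≈ -1.8133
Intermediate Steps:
h = 1556929 (h = 1814550 - 257621 = 1556929)
v(z) = -841 + 2196*z (v(z) = 2195*z + (-841 + z) = -841 + 2196*z)
d(Q) = 1/(2*Q)
(h + 4194726)/(d(-1903) + v(-1444)) = (1556929 + 4194726)/((1/2)/(-1903) + (-841 + 2196*(-1444))) = 5751655/((1/2)*(-1/1903) + (-841 - 3171024)) = 5751655/(-1/3806 - 3171865) = 5751655/(-12072118191/3806) = 5751655*(-3806/12072118191) = -3127256990/1724588313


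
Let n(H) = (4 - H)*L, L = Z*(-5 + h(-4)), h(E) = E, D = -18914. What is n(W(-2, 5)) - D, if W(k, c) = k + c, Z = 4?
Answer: 18878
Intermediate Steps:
L = -36 (L = 4*(-5 - 4) = 4*(-9) = -36)
W(k, c) = c + k
n(H) = -144 + 36*H (n(H) = (4 - H)*(-36) = -144 + 36*H)
n(W(-2, 5)) - D = (-144 + 36*(5 - 2)) - 1*(-18914) = (-144 + 36*3) + 18914 = (-144 + 108) + 18914 = -36 + 18914 = 18878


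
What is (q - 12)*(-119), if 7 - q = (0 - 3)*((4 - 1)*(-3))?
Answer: 3808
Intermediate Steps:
q = -20 (q = 7 - (0 - 3)*(4 - 1)*(-3) = 7 - (-3)*3*(-3) = 7 - (-3)*(-9) = 7 - 1*27 = 7 - 27 = -20)
(q - 12)*(-119) = (-20 - 12)*(-119) = -32*(-119) = 3808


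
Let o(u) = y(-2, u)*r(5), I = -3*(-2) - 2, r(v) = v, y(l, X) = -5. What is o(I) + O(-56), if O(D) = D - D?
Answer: -25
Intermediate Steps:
O(D) = 0
I = 4 (I = 6 - 2 = 4)
o(u) = -25 (o(u) = -5*5 = -25)
o(I) + O(-56) = -25 + 0 = -25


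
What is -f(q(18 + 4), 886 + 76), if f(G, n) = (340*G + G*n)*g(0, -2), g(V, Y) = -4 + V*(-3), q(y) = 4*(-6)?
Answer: -124992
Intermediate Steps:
q(y) = -24
g(V, Y) = -4 - 3*V
f(G, n) = -1360*G - 4*G*n (f(G, n) = (340*G + G*n)*(-4 - 3*0) = (340*G + G*n)*(-4 + 0) = (340*G + G*n)*(-4) = -1360*G - 4*G*n)
-f(q(18 + 4), 886 + 76) = -(-4)*(-24)*(340 + (886 + 76)) = -(-4)*(-24)*(340 + 962) = -(-4)*(-24)*1302 = -1*124992 = -124992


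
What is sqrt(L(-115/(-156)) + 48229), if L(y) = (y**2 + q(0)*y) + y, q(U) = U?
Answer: sqrt(1173732109)/156 ≈ 219.61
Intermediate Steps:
L(y) = y + y**2 (L(y) = (y**2 + 0*y) + y = (y**2 + 0) + y = y**2 + y = y + y**2)
sqrt(L(-115/(-156)) + 48229) = sqrt((-115/(-156))*(1 - 115/(-156)) + 48229) = sqrt((-115*(-1/156))*(1 - 115*(-1/156)) + 48229) = sqrt(115*(1 + 115/156)/156 + 48229) = sqrt((115/156)*(271/156) + 48229) = sqrt(31165/24336 + 48229) = sqrt(1173732109/24336) = sqrt(1173732109)/156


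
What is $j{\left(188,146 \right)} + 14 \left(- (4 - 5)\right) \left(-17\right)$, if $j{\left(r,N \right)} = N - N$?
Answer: $-238$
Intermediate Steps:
$j{\left(r,N \right)} = 0$
$j{\left(188,146 \right)} + 14 \left(- (4 - 5)\right) \left(-17\right) = 0 + 14 \left(- (4 - 5)\right) \left(-17\right) = 0 + 14 \left(\left(-1\right) \left(-1\right)\right) \left(-17\right) = 0 + 14 \cdot 1 \left(-17\right) = 0 + 14 \left(-17\right) = 0 - 238 = -238$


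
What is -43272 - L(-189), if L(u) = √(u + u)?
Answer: -43272 - 3*I*√42 ≈ -43272.0 - 19.442*I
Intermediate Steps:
L(u) = √2*√u (L(u) = √(2*u) = √2*√u)
-43272 - L(-189) = -43272 - √2*√(-189) = -43272 - √2*3*I*√21 = -43272 - 3*I*√42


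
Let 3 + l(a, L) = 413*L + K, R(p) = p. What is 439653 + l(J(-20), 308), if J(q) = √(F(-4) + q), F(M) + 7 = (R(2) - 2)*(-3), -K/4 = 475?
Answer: 564954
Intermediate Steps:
K = -1900 (K = -4*475 = -1900)
F(M) = -7 (F(M) = -7 + (2 - 2)*(-3) = -7 + 0*(-3) = -7 + 0 = -7)
J(q) = √(-7 + q)
l(a, L) = -1903 + 413*L (l(a, L) = -3 + (413*L - 1900) = -3 + (-1900 + 413*L) = -1903 + 413*L)
439653 + l(J(-20), 308) = 439653 + (-1903 + 413*308) = 439653 + (-1903 + 127204) = 439653 + 125301 = 564954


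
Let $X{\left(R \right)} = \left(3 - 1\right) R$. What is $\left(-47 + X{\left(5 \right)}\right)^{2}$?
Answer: $1369$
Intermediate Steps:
$X{\left(R \right)} = 2 R$
$\left(-47 + X{\left(5 \right)}\right)^{2} = \left(-47 + 2 \cdot 5\right)^{2} = \left(-47 + 10\right)^{2} = \left(-37\right)^{2} = 1369$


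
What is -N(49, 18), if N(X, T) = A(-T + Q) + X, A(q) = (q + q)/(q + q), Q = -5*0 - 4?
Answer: -50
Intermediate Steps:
Q = -4 (Q = 0 - 4 = -4)
A(q) = 1 (A(q) = (2*q)/((2*q)) = (2*q)*(1/(2*q)) = 1)
N(X, T) = 1 + X
-N(49, 18) = -(1 + 49) = -1*50 = -50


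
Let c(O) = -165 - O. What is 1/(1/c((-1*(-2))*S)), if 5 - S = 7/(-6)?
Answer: -532/3 ≈ -177.33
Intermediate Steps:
S = 37/6 (S = 5 - 7/(-6) = 5 - 7*(-1)/6 = 5 - 1*(-7/6) = 5 + 7/6 = 37/6 ≈ 6.1667)
1/(1/c((-1*(-2))*S)) = 1/(1/(-165 - (-1*(-2))*37/6)) = 1/(1/(-165 - 2*37/6)) = 1/(1/(-165 - 1*37/3)) = 1/(1/(-165 - 37/3)) = 1/(1/(-532/3)) = 1/(-3/532) = -532/3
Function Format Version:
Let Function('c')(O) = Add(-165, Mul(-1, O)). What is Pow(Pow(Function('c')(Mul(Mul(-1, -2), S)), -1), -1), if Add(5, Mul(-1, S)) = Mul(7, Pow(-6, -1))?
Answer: Rational(-532, 3) ≈ -177.33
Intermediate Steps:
S = Rational(37, 6) (S = Add(5, Mul(-1, Mul(7, Pow(-6, -1)))) = Add(5, Mul(-1, Mul(7, Rational(-1, 6)))) = Add(5, Mul(-1, Rational(-7, 6))) = Add(5, Rational(7, 6)) = Rational(37, 6) ≈ 6.1667)
Pow(Pow(Function('c')(Mul(Mul(-1, -2), S)), -1), -1) = Pow(Pow(Add(-165, Mul(-1, Mul(Mul(-1, -2), Rational(37, 6)))), -1), -1) = Pow(Pow(Add(-165, Mul(-1, Mul(2, Rational(37, 6)))), -1), -1) = Pow(Pow(Add(-165, Mul(-1, Rational(37, 3))), -1), -1) = Pow(Pow(Add(-165, Rational(-37, 3)), -1), -1) = Pow(Pow(Rational(-532, 3), -1), -1) = Pow(Rational(-3, 532), -1) = Rational(-532, 3)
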